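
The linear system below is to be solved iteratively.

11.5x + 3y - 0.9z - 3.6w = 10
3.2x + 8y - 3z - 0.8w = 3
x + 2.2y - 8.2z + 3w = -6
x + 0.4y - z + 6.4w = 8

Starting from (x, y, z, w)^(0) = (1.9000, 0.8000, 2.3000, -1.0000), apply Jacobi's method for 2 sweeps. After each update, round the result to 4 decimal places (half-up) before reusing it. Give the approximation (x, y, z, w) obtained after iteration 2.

(1.2299, 0.5947, 1.3592, 1.2708)

Iteration 1:
  x = (10 - (3)·0.8000 - (-0.9)·2.3000 - (-3.6)·-1.0000) / (11.5) = 0.5278
  y = (3 - (3.2)·1.9000 - (-3)·2.3000 - (-0.8)·-1.0000) / (8) = 0.3775
  z = (-6 - (1)·1.9000 - (2.2)·0.8000 - (3)·-1.0000) / (-8.2) = 0.8122
  w = (8 - (1)·1.9000 - (0.4)·0.8000 - (-1)·2.3000) / (6.4) = 1.2625
Iteration 2:
  x = (10 - (3)·0.3775 - (-0.9)·0.8122 - (-3.6)·1.2625) / (11.5) = 1.2299
  y = (3 - (3.2)·0.5278 - (-3)·0.8122 - (-0.8)·1.2625) / (8) = 0.5947
  z = (-6 - (1)·0.5278 - (2.2)·0.3775 - (3)·1.2625) / (-8.2) = 1.3592
  w = (8 - (1)·0.5278 - (0.4)·0.3775 - (-1)·0.8122) / (6.4) = 1.2708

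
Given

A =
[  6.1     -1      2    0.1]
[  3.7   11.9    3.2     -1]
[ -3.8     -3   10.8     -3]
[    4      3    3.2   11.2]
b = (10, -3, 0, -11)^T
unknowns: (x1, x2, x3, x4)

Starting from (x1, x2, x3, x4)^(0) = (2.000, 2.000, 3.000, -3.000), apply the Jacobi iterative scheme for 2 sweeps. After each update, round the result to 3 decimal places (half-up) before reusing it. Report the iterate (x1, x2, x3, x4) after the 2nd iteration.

(1.233, -0.947, -1.032, -0.955)

Iteration 1:
  x1 = (10 - (-1)·2.000 - (2)·3.000 - (0.1)·-3.000) / (6.1) = 1.033
  x2 = (-3 - (3.7)·2.000 - (3.2)·3.000 - (-1)·-3.000) / (11.9) = -1.933
  x3 = (0 - (-3.8)·2.000 - (-3)·2.000 - (-3)·-3.000) / (10.8) = 0.426
  x4 = (-11 - (4)·2.000 - (3)·2.000 - (3.2)·3.000) / (11.2) = -3.089
Iteration 2:
  x1 = (10 - (-1)·-1.933 - (2)·0.426 - (0.1)·-3.089) / (6.1) = 1.233
  x2 = (-3 - (3.7)·1.033 - (3.2)·0.426 - (-1)·-3.089) / (11.9) = -0.947
  x3 = (0 - (-3.8)·1.033 - (-3)·-1.933 - (-3)·-3.089) / (10.8) = -1.032
  x4 = (-11 - (4)·1.033 - (3)·-1.933 - (3.2)·0.426) / (11.2) = -0.955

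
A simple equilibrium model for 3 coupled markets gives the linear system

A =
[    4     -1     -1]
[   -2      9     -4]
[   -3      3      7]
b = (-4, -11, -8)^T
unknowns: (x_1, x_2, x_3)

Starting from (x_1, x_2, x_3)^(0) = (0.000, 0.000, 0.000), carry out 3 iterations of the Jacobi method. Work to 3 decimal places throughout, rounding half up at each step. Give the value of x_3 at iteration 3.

Iteration 1:
  x_1 = (-4 - (-1)·0.000 - (-1)·0.000) / (4) = -1.000
  x_2 = (-11 - (-2)·0.000 - (-4)·0.000) / (9) = -1.222
  x_3 = (-8 - (-3)·0.000 - (3)·0.000) / (7) = -1.143
Iteration 2:
  x_1 = (-4 - (-1)·-1.222 - (-1)·-1.143) / (4) = -1.591
  x_2 = (-11 - (-2)·-1.000 - (-4)·-1.143) / (9) = -1.952
  x_3 = (-8 - (-3)·-1.000 - (3)·-1.222) / (7) = -1.048
Iteration 3:
  x_1 = (-4 - (-1)·-1.952 - (-1)·-1.048) / (4) = -1.750
  x_2 = (-11 - (-2)·-1.591 - (-4)·-1.048) / (9) = -2.042
  x_3 = (-8 - (-3)·-1.591 - (3)·-1.952) / (7) = -0.988

-0.988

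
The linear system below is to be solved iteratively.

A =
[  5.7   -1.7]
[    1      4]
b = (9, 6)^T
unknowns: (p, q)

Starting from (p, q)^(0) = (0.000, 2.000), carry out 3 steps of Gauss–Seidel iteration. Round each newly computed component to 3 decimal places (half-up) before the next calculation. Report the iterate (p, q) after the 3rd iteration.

(1.887, 1.028)

Iteration 1:
  p = (9 - (-1.7)·2.000) / (5.7) = 2.175
  q = (6 - (1)·2.175) / (4) = 0.956
Iteration 2:
  p = (9 - (-1.7)·0.956) / (5.7) = 1.864
  q = (6 - (1)·1.864) / (4) = 1.034
Iteration 3:
  p = (9 - (-1.7)·1.034) / (5.7) = 1.887
  q = (6 - (1)·1.887) / (4) = 1.028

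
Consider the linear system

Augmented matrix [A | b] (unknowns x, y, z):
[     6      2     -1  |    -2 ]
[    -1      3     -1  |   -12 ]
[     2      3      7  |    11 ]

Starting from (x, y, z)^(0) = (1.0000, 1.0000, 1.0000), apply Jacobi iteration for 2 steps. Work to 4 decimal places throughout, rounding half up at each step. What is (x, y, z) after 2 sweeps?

Iteration 1:
  x = (-2 - (2)·1.0000 - (-1)·1.0000) / (6) = -0.5000
  y = (-12 - (-1)·1.0000 - (-1)·1.0000) / (3) = -3.3333
  z = (11 - (2)·1.0000 - (3)·1.0000) / (7) = 0.8571
Iteration 2:
  x = (-2 - (2)·-3.3333 - (-1)·0.8571) / (6) = 0.9206
  y = (-12 - (-1)·-0.5000 - (-1)·0.8571) / (3) = -3.8810
  z = (11 - (2)·-0.5000 - (3)·-3.3333) / (7) = 3.1428

(0.9206, -3.8810, 3.1428)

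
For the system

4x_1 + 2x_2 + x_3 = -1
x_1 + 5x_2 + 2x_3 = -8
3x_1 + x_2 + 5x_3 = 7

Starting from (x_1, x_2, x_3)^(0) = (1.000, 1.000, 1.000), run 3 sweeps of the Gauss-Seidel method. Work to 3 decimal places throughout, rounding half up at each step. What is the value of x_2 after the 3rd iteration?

Iteration 1:
  x_1 = (-1 - (2)·1.000 - (1)·1.000) / (4) = -1.000
  x_2 = (-8 - (1)·-1.000 - (2)·1.000) / (5) = -1.800
  x_3 = (7 - (3)·-1.000 - (1)·-1.800) / (5) = 2.360
Iteration 2:
  x_1 = (-1 - (2)·-1.800 - (1)·2.360) / (4) = 0.060
  x_2 = (-8 - (1)·0.060 - (2)·2.360) / (5) = -2.556
  x_3 = (7 - (3)·0.060 - (1)·-2.556) / (5) = 1.875
Iteration 3:
  x_1 = (-1 - (2)·-2.556 - (1)·1.875) / (4) = 0.559
  x_2 = (-8 - (1)·0.559 - (2)·1.875) / (5) = -2.462
  x_3 = (7 - (3)·0.559 - (1)·-2.462) / (5) = 1.557

-2.462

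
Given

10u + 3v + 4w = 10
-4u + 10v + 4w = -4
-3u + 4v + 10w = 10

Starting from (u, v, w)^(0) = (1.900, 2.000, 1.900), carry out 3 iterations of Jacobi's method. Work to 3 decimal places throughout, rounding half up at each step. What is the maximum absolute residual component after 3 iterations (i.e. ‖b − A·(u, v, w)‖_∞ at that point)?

3.198

Iteration 1:
  u = (10 - (3)·2.000 - (4)·1.900) / (10) = -0.360
  v = (-4 - (-4)·1.900 - (4)·1.900) / (10) = -0.400
  w = (10 - (-3)·1.900 - (4)·2.000) / (10) = 0.770
Iteration 2:
  u = (10 - (3)·-0.400 - (4)·0.770) / (10) = 0.812
  v = (-4 - (-4)·-0.360 - (4)·0.770) / (10) = -0.852
  w = (10 - (-3)·-0.360 - (4)·-0.400) / (10) = 1.052
Iteration 3:
  u = (10 - (3)·-0.852 - (4)·1.052) / (10) = 0.835
  v = (-4 - (-4)·0.812 - (4)·1.052) / (10) = -0.496
  w = (10 - (-3)·0.812 - (4)·-0.852) / (10) = 1.584
Residual b − A·x = (-3.198, -2.036, -1.351); ∞-norm = 3.198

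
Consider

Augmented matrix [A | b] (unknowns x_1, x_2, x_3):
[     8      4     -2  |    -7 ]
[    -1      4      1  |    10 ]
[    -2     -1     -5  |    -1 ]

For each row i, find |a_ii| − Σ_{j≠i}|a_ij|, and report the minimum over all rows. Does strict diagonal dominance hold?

2

row 1: |8| − (4+2) = 2
row 2: |4| − (1+1) = 2
row 3: |-5| − (2+1) = 2
minimum over rows = 2 → strictly diagonally dominant (convergence guaranteed)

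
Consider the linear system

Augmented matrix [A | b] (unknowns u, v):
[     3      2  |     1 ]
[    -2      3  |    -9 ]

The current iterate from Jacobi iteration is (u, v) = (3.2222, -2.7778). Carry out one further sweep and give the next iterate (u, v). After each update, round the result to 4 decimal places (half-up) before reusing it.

(2.1852, -0.8519)

One sweep:
  u = (1 - (2)·-2.7778) / (3) = 2.1852
  v = (-9 - (-2)·3.2222) / (3) = -0.8519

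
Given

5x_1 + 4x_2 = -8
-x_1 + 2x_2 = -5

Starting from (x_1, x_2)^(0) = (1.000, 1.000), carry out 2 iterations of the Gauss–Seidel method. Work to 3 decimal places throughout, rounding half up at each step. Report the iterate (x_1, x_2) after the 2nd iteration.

(1.360, -1.820)

Iteration 1:
  x_1 = (-8 - (4)·1.000) / (5) = -2.400
  x_2 = (-5 - (-1)·-2.400) / (2) = -3.700
Iteration 2:
  x_1 = (-8 - (4)·-3.700) / (5) = 1.360
  x_2 = (-5 - (-1)·1.360) / (2) = -1.820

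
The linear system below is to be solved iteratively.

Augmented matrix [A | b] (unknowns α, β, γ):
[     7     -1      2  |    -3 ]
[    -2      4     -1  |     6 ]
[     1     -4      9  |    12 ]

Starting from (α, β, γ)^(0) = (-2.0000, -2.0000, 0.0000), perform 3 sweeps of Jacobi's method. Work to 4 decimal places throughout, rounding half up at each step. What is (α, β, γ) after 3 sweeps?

Iteration 1:
  α = (-3 - (-1)·-2.0000 - (2)·0.0000) / (7) = -0.7143
  β = (6 - (-2)·-2.0000 - (-1)·0.0000) / (4) = 0.5000
  γ = (12 - (1)·-2.0000 - (-4)·-2.0000) / (9) = 0.6667
Iteration 2:
  α = (-3 - (-1)·0.5000 - (2)·0.6667) / (7) = -0.5476
  β = (6 - (-2)·-0.7143 - (-1)·0.6667) / (4) = 1.3095
  γ = (12 - (1)·-0.7143 - (-4)·0.5000) / (9) = 1.6349
Iteration 3:
  α = (-3 - (-1)·1.3095 - (2)·1.6349) / (7) = -0.7086
  β = (6 - (-2)·-0.5476 - (-1)·1.6349) / (4) = 1.6349
  γ = (12 - (1)·-0.5476 - (-4)·1.3095) / (9) = 1.9762

(-0.7086, 1.6349, 1.9762)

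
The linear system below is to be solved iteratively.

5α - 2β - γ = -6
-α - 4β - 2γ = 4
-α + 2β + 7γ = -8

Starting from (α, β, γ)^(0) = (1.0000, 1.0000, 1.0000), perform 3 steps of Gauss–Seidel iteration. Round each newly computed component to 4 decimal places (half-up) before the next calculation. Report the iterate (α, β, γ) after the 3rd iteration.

(-1.5179, 0.0727, -1.3805)

Iteration 1:
  α = (-6 - (-2)·1.0000 - (-1)·1.0000) / (5) = -0.6000
  β = (4 - (-1)·-0.6000 - (-2)·1.0000) / (-4) = -1.3500
  γ = (-8 - (-1)·-0.6000 - (2)·-1.3500) / (7) = -0.8429
Iteration 2:
  α = (-6 - (-2)·-1.3500 - (-1)·-0.8429) / (5) = -1.9086
  β = (4 - (-1)·-1.9086 - (-2)·-0.8429) / (-4) = -0.1014
  γ = (-8 - (-1)·-1.9086 - (2)·-0.1014) / (7) = -1.3865
Iteration 3:
  α = (-6 - (-2)·-0.1014 - (-1)·-1.3865) / (5) = -1.5179
  β = (4 - (-1)·-1.5179 - (-2)·-1.3865) / (-4) = 0.0727
  γ = (-8 - (-1)·-1.5179 - (2)·0.0727) / (7) = -1.3805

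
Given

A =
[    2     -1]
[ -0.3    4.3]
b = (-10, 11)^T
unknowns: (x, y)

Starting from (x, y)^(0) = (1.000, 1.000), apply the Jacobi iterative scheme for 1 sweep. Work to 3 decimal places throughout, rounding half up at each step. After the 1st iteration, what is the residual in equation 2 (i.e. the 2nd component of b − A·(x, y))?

-1.650

Iteration 1:
  x = (-10 - (-1)·1.000) / (2) = -4.500
  y = (11 - (-0.3)·1.000) / (4.3) = 2.628
Residual b − A·x = (1.628, -1.650)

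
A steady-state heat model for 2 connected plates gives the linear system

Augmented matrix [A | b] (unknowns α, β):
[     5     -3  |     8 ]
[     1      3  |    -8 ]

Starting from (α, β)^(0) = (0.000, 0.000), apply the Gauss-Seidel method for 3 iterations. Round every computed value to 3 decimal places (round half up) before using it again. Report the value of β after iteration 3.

Iteration 1:
  α = (8 - (-3)·0.000) / (5) = 1.600
  β = (-8 - (1)·1.600) / (3) = -3.200
Iteration 2:
  α = (8 - (-3)·-3.200) / (5) = -0.320
  β = (-8 - (1)·-0.320) / (3) = -2.560
Iteration 3:
  α = (8 - (-3)·-2.560) / (5) = 0.064
  β = (-8 - (1)·0.064) / (3) = -2.688

-2.688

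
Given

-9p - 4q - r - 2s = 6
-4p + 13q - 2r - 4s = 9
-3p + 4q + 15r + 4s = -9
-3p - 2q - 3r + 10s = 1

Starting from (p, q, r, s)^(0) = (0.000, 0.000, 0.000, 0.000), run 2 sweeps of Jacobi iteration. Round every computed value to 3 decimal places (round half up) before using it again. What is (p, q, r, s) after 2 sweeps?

(-0.930, 0.426, -0.945, -0.142)

Iteration 1:
  p = (6 - (-4)·0.000 - (-1)·0.000 - (-2)·0.000) / (-9) = -0.667
  q = (9 - (-4)·0.000 - (-2)·0.000 - (-4)·0.000) / (13) = 0.692
  r = (-9 - (-3)·0.000 - (4)·0.000 - (4)·0.000) / (15) = -0.600
  s = (1 - (-3)·0.000 - (-2)·0.000 - (-3)·0.000) / (10) = 0.100
Iteration 2:
  p = (6 - (-4)·0.692 - (-1)·-0.600 - (-2)·0.100) / (-9) = -0.930
  q = (9 - (-4)·-0.667 - (-2)·-0.600 - (-4)·0.100) / (13) = 0.426
  r = (-9 - (-3)·-0.667 - (4)·0.692 - (4)·0.100) / (15) = -0.945
  s = (1 - (-3)·-0.667 - (-2)·0.692 - (-3)·-0.600) / (10) = -0.142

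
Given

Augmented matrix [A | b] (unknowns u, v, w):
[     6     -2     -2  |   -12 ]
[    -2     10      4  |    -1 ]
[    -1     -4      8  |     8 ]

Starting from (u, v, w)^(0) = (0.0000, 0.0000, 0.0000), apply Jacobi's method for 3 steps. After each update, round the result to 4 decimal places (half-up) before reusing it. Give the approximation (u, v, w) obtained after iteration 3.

Iteration 1:
  u = (-12 - (-2)·0.0000 - (-2)·0.0000) / (6) = -2.0000
  v = (-1 - (-2)·0.0000 - (4)·0.0000) / (10) = -0.1000
  w = (8 - (-1)·0.0000 - (-4)·0.0000) / (8) = 1.0000
Iteration 2:
  u = (-12 - (-2)·-0.1000 - (-2)·1.0000) / (6) = -1.7000
  v = (-1 - (-2)·-2.0000 - (4)·1.0000) / (10) = -0.9000
  w = (8 - (-1)·-2.0000 - (-4)·-0.1000) / (8) = 0.7000
Iteration 3:
  u = (-12 - (-2)·-0.9000 - (-2)·0.7000) / (6) = -2.0667
  v = (-1 - (-2)·-1.7000 - (4)·0.7000) / (10) = -0.7200
  w = (8 - (-1)·-1.7000 - (-4)·-0.9000) / (8) = 0.3375

(-2.0667, -0.7200, 0.3375)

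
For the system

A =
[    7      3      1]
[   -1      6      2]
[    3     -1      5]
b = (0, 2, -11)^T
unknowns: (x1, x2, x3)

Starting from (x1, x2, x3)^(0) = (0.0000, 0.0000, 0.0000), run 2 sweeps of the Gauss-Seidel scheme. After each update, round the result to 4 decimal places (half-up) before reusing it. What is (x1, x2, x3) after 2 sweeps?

Iteration 1:
  x1 = (0 - (3)·0.0000 - (1)·0.0000) / (7) = 0.0000
  x2 = (2 - (-1)·0.0000 - (2)·0.0000) / (6) = 0.3333
  x3 = (-11 - (3)·0.0000 - (-1)·0.3333) / (5) = -2.1333
Iteration 2:
  x1 = (0 - (3)·0.3333 - (1)·-2.1333) / (7) = 0.1619
  x2 = (2 - (-1)·0.1619 - (2)·-2.1333) / (6) = 1.0714
  x3 = (-11 - (3)·0.1619 - (-1)·1.0714) / (5) = -2.0829

(0.1619, 1.0714, -2.0829)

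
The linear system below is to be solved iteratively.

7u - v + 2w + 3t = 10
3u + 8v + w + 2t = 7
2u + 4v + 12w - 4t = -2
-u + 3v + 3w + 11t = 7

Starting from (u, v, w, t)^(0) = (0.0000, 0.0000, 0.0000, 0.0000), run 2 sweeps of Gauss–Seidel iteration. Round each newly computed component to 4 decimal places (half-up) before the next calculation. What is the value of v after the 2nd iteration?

0.2576

Iteration 1:
  u = (10 - (-1)·0.0000 - (2)·0.0000 - (3)·0.0000) / (7) = 1.4286
  v = (7 - (3)·1.4286 - (1)·0.0000 - (2)·0.0000) / (8) = 0.3393
  w = (-2 - (2)·1.4286 - (4)·0.3393 - (-4)·0.0000) / (12) = -0.5179
  t = (7 - (-1)·1.4286 - (3)·0.3393 - (3)·-0.5179) / (11) = 0.8149
Iteration 2:
  u = (10 - (-1)·0.3393 - (2)·-0.5179 - (3)·0.8149) / (7) = 1.2758
  v = (7 - (3)·1.2758 - (1)·-0.5179 - (2)·0.8149) / (8) = 0.2576
  w = (-2 - (2)·1.2758 - (4)·0.2576 - (-4)·0.8149) / (12) = -0.1935
  t = (7 - (-1)·1.2758 - (3)·0.2576 - (3)·-0.1935) / (11) = 0.7349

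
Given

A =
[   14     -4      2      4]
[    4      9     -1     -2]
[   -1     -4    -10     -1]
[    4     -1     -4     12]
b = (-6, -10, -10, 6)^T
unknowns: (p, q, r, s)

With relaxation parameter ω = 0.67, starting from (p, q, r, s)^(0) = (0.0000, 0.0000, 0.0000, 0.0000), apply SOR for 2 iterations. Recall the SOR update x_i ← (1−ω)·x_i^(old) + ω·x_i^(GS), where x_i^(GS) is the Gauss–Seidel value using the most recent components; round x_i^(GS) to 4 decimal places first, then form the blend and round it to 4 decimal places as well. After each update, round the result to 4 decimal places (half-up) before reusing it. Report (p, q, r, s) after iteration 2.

Iteration 1:
  p: GS value = (-6 - (-4)·0.0000 - (2)·0.0000 - (4)·0.0000) / (14) = -0.4286;  p ← (1−ω)·0.0000 + ω·-0.4286 = -0.2872
  q: GS value = (-10 - (4)·-0.2872 - (-1)·0.0000 - (-2)·0.0000) / (9) = -0.9835;  q ← (1−ω)·0.0000 + ω·-0.9835 = -0.6589
  r: GS value = (-10 - (-1)·-0.2872 - (-4)·-0.6589 - (-1)·0.0000) / (-10) = 1.2923;  r ← (1−ω)·0.0000 + ω·1.2923 = 0.8658
  s: GS value = (6 - (4)·-0.2872 - (-1)·-0.6589 - (-4)·0.8658) / (12) = 0.8294;  s ← (1−ω)·0.0000 + ω·0.8294 = 0.5557
Iteration 2:
  p: GS value = (-6 - (-4)·-0.6589 - (2)·0.8658 - (4)·0.5557) / (14) = -0.8993;  p ← (1−ω)·-0.2872 + ω·-0.8993 = -0.6973
  q: GS value = (-10 - (4)·-0.6973 - (-1)·0.8658 - (-2)·0.5557) / (9) = -0.5815;  q ← (1−ω)·-0.6589 + ω·-0.5815 = -0.6070
  r: GS value = (-10 - (-1)·-0.6973 - (-4)·-0.6070 - (-1)·0.5557) / (-10) = 1.2570;  r ← (1−ω)·0.8658 + ω·1.2570 = 1.1279
  s: GS value = (6 - (4)·-0.6973 - (-1)·-0.6070 - (-4)·1.1279) / (12) = 1.0578;  s ← (1−ω)·0.5557 + ω·1.0578 = 0.8921

(-0.6973, -0.6070, 1.1279, 0.8921)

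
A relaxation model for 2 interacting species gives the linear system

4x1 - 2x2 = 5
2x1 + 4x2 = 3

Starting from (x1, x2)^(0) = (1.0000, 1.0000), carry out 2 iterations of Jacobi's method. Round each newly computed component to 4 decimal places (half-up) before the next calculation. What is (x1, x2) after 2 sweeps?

Iteration 1:
  x1 = (5 - (-2)·1.0000) / (4) = 1.7500
  x2 = (3 - (2)·1.0000) / (4) = 0.2500
Iteration 2:
  x1 = (5 - (-2)·0.2500) / (4) = 1.3750
  x2 = (3 - (2)·1.7500) / (4) = -0.1250

(1.3750, -0.1250)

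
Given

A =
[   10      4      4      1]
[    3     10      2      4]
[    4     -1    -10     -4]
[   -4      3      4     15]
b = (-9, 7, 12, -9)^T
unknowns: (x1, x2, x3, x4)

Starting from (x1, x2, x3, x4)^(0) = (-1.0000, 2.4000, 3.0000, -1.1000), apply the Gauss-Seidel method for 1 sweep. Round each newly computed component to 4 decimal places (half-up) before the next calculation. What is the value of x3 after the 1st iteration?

-2.0825

Iteration 1:
  x1 = (-9 - (4)·2.4000 - (4)·3.0000 - (1)·-1.1000) / (10) = -2.9500
  x2 = (7 - (3)·-2.9500 - (2)·3.0000 - (4)·-1.1000) / (10) = 1.4250
  x3 = (12 - (4)·-2.9500 - (-1)·1.4250 - (-4)·-1.1000) / (-10) = -2.0825
  x4 = (-9 - (-4)·-2.9500 - (3)·1.4250 - (4)·-2.0825) / (15) = -1.1163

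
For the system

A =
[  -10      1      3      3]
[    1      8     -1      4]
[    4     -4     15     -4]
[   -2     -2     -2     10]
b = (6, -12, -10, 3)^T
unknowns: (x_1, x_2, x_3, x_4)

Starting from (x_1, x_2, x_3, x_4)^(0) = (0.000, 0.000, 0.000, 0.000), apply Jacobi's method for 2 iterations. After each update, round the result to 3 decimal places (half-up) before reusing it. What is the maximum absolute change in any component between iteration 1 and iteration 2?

0.553

Iteration 1:
  x_1 = (6 - (1)·0.000 - (3)·0.000 - (3)·0.000) / (-10) = -0.600
  x_2 = (-12 - (1)·0.000 - (-1)·0.000 - (4)·0.000) / (8) = -1.500
  x_3 = (-10 - (4)·0.000 - (-4)·0.000 - (-4)·0.000) / (15) = -0.667
  x_4 = (3 - (-2)·0.000 - (-2)·0.000 - (-2)·0.000) / (10) = 0.300
Iteration 2:
  x_1 = (6 - (1)·-1.500 - (3)·-0.667 - (3)·0.300) / (-10) = -0.860
  x_2 = (-12 - (1)·-0.600 - (-1)·-0.667 - (4)·0.300) / (8) = -1.658
  x_3 = (-10 - (4)·-0.600 - (-4)·-1.500 - (-4)·0.300) / (15) = -0.827
  x_4 = (3 - (-2)·-0.600 - (-2)·-1.500 - (-2)·-0.667) / (10) = -0.253
Change: (-0.260, -0.158, -0.160, -0.553) → max |·| = 0.553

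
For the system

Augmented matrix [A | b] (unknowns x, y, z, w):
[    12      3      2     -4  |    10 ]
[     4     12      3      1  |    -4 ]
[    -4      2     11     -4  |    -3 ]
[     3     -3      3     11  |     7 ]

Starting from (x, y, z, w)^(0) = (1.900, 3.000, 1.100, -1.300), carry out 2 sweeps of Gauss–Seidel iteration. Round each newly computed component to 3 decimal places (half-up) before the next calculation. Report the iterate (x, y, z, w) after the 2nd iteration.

(1.372, -0.648, 0.684, -0.101)

Iteration 1:
  x = (10 - (3)·3.000 - (2)·1.100 - (-4)·-1.300) / (12) = -0.533
  y = (-4 - (4)·-0.533 - (3)·1.100 - (1)·-1.300) / (12) = -0.322
  z = (-3 - (-4)·-0.533 - (2)·-0.322 - (-4)·-1.300) / (11) = -0.881
  w = (7 - (3)·-0.533 - (-3)·-0.322 - (3)·-0.881) / (11) = 0.934
Iteration 2:
  x = (10 - (3)·-0.322 - (2)·-0.881 - (-4)·0.934) / (12) = 1.372
  y = (-4 - (4)·1.372 - (3)·-0.881 - (1)·0.934) / (12) = -0.648
  z = (-3 - (-4)·1.372 - (2)·-0.648 - (-4)·0.934) / (11) = 0.684
  w = (7 - (3)·1.372 - (-3)·-0.648 - (3)·0.684) / (11) = -0.101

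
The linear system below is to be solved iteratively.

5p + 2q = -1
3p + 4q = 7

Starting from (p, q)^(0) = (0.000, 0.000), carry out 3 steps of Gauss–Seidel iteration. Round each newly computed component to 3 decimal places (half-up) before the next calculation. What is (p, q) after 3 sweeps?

Iteration 1:
  p = (-1 - (2)·0.000) / (5) = -0.200
  q = (7 - (3)·-0.200) / (4) = 1.900
Iteration 2:
  p = (-1 - (2)·1.900) / (5) = -0.960
  q = (7 - (3)·-0.960) / (4) = 2.470
Iteration 3:
  p = (-1 - (2)·2.470) / (5) = -1.188
  q = (7 - (3)·-1.188) / (4) = 2.641

(-1.188, 2.641)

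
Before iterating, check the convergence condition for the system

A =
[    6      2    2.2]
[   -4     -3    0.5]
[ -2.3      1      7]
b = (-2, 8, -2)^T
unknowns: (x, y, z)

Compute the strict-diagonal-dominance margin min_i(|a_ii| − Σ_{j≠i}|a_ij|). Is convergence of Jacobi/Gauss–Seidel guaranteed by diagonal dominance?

-1.5

row 1: |6| − (2+2.2) = 1.8
row 2: |-3| − (4+0.5) = -1.5
row 3: |7| − (2.3+1) = 3.7
minimum over rows = -1.5 → not strictly diagonally dominant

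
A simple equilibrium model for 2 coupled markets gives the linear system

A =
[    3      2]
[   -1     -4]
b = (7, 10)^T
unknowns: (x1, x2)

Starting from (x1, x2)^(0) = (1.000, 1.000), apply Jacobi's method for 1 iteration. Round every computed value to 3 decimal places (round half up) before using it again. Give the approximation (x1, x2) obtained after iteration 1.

Iteration 1:
  x1 = (7 - (2)·1.000) / (3) = 1.667
  x2 = (10 - (-1)·1.000) / (-4) = -2.750

(1.667, -2.750)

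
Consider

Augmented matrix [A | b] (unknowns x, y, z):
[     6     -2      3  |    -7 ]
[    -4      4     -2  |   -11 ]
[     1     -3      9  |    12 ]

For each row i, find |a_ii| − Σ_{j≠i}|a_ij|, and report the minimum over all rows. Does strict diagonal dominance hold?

-2

row 1: |6| − (2+3) = 1
row 2: |4| − (4+2) = -2
row 3: |9| − (1+3) = 5
minimum over rows = -2 → not strictly diagonally dominant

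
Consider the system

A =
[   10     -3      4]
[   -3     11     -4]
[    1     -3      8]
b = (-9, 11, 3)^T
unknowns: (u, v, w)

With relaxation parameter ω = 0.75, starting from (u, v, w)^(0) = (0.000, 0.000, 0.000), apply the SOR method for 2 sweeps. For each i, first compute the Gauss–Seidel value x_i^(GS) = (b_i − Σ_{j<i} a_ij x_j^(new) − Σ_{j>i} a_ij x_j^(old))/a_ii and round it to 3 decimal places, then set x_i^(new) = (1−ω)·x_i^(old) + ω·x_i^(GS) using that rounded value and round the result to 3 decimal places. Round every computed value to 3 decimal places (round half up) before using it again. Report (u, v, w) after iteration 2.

(-0.861, 0.868, 0.735)

Iteration 1:
  u: GS value = (-9 - (-3)·0.000 - (4)·0.000) / (10) = -0.900;  u ← (1−ω)·0.000 + ω·-0.900 = -0.675
  v: GS value = (11 - (-3)·-0.675 - (-4)·0.000) / (11) = 0.816;  v ← (1−ω)·0.000 + ω·0.816 = 0.612
  w: GS value = (3 - (1)·-0.675 - (-3)·0.612) / (8) = 0.689;  w ← (1−ω)·0.000 + ω·0.689 = 0.517
Iteration 2:
  u: GS value = (-9 - (-3)·0.612 - (4)·0.517) / (10) = -0.923;  u ← (1−ω)·-0.675 + ω·-0.923 = -0.861
  v: GS value = (11 - (-3)·-0.861 - (-4)·0.517) / (11) = 0.953;  v ← (1−ω)·0.612 + ω·0.953 = 0.868
  w: GS value = (3 - (1)·-0.861 - (-3)·0.868) / (8) = 0.808;  w ← (1−ω)·0.517 + ω·0.808 = 0.735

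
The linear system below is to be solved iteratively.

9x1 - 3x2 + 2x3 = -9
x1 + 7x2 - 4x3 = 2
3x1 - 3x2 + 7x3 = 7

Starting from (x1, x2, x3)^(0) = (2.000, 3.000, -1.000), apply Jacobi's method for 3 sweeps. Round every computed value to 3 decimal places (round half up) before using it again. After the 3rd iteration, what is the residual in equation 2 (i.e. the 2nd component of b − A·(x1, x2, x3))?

Iteration 1:
  x1 = (-9 - (-3)·3.000 - (2)·-1.000) / (9) = 0.222
  x2 = (2 - (1)·2.000 - (-4)·-1.000) / (7) = -0.571
  x3 = (7 - (3)·2.000 - (-3)·3.000) / (7) = 1.429
Iteration 2:
  x1 = (-9 - (-3)·-0.571 - (2)·1.429) / (9) = -1.508
  x2 = (2 - (1)·0.222 - (-4)·1.429) / (7) = 1.071
  x3 = (7 - (3)·0.222 - (-3)·-0.571) / (7) = 0.660
Iteration 3:
  x1 = (-9 - (-3)·1.071 - (2)·0.660) / (9) = -0.790
  x2 = (2 - (1)·-1.508 - (-4)·0.660) / (7) = 0.878
  x3 = (7 - (3)·-1.508 - (-3)·1.071) / (7) = 2.105
Residual b − A·x = (-3.466, 5.064, -2.731)

5.064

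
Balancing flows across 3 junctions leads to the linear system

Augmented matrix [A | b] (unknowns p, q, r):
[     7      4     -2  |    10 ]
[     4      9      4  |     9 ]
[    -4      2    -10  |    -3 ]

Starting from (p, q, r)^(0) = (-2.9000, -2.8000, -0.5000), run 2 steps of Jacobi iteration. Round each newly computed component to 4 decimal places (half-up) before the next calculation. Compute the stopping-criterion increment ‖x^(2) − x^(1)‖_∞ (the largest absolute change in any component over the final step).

Iteration 1:
  p = (10 - (4)·-2.8000 - (-2)·-0.5000) / (7) = 2.8857
  q = (9 - (4)·-2.9000 - (4)·-0.5000) / (9) = 2.5111
  r = (-3 - (-4)·-2.9000 - (2)·-2.8000) / (-10) = 0.9000
Iteration 2:
  p = (10 - (4)·2.5111 - (-2)·0.9000) / (7) = 0.2508
  q = (9 - (4)·2.8857 - (4)·0.9000) / (9) = -0.6825
  r = (-3 - (-4)·2.8857 - (2)·2.5111) / (-10) = -0.3521
Change: (-2.6349, -3.1936, -1.2521) → max |·| = 3.1936

3.1936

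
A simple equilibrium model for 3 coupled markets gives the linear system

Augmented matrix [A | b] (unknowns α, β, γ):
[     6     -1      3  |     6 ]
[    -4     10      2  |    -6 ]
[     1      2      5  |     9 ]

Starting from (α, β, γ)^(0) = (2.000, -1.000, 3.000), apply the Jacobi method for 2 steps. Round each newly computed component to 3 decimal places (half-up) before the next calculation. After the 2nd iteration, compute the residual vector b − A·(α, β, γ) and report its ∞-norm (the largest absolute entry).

Iteration 1:
  α = (6 - (-1)·-1.000 - (3)·3.000) / (6) = -0.667
  β = (-6 - (-4)·2.000 - (2)·3.000) / (10) = -0.400
  γ = (9 - (1)·2.000 - (2)·-1.000) / (5) = 1.800
Iteration 2:
  α = (6 - (-1)·-0.400 - (3)·1.800) / (6) = 0.033
  β = (-6 - (-4)·-0.667 - (2)·1.800) / (10) = -1.227
  γ = (9 - (1)·-0.667 - (2)·-0.400) / (5) = 2.093
Residual b − A·x = (-1.704, 2.216, 0.956); ∞-norm = 2.216

2.216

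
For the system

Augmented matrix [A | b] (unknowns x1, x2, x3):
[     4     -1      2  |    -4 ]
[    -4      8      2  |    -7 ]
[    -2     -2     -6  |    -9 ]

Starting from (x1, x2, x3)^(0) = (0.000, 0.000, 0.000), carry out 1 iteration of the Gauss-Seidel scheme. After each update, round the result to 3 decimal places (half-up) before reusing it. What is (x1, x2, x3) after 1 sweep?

Iteration 1:
  x1 = (-4 - (-1)·0.000 - (2)·0.000) / (4) = -1.000
  x2 = (-7 - (-4)·-1.000 - (2)·0.000) / (8) = -1.375
  x3 = (-9 - (-2)·-1.000 - (-2)·-1.375) / (-6) = 2.292

(-1.000, -1.375, 2.292)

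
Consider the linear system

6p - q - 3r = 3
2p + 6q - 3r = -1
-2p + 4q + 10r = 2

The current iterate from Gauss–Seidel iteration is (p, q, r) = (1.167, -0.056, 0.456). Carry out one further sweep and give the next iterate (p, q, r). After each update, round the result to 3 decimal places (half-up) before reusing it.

(0.719, -0.178, 0.415)

One sweep:
  p = (3 - (-1)·-0.056 - (-3)·0.456) / (6) = 0.719
  q = (-1 - (2)·0.719 - (-3)·0.456) / (6) = -0.178
  r = (2 - (-2)·0.719 - (4)·-0.178) / (10) = 0.415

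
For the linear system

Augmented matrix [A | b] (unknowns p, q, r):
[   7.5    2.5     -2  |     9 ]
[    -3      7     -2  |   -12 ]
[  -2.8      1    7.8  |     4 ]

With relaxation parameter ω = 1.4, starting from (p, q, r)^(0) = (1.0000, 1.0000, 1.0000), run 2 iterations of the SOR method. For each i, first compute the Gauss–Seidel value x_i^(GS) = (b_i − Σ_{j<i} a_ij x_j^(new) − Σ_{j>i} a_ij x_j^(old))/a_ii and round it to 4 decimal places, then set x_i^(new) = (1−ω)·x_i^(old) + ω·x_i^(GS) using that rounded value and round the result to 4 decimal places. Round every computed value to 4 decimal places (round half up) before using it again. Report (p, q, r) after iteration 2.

Iteration 1:
  p: GS value = (9 - (2.5)·1.0000 - (-2)·1.0000) / (7.5) = 1.1333;  p ← (1−ω)·1.0000 + ω·1.1333 = 1.1866
  q: GS value = (-12 - (-3)·1.1866 - (-2)·1.0000) / (7) = -0.9200;  q ← (1−ω)·1.0000 + ω·-0.9200 = -1.6880
  r: GS value = (4 - (-2.8)·1.1866 - (1)·-1.6880) / (7.8) = 1.1552;  r ← (1−ω)·1.0000 + ω·1.1552 = 1.2173
Iteration 2:
  p: GS value = (9 - (2.5)·-1.6880 - (-2)·1.2173) / (7.5) = 2.0873;  p ← (1−ω)·1.1866 + ω·2.0873 = 2.4476
  q: GS value = (-12 - (-3)·2.4476 - (-2)·1.2173) / (7) = -0.3175;  q ← (1−ω)·-1.6880 + ω·-0.3175 = 0.2307
  r: GS value = (4 - (-2.8)·2.4476 - (1)·0.2307) / (7.8) = 1.3619;  r ← (1−ω)·1.2173 + ω·1.3619 = 1.4197

(2.4476, 0.2307, 1.4197)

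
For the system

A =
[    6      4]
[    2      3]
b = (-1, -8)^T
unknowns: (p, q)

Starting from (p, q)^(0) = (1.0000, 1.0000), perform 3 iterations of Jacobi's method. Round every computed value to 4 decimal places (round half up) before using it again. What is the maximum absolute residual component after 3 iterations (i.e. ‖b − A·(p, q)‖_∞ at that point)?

7.7038

Iteration 1:
  p = (-1 - (4)·1.0000) / (6) = -0.8333
  q = (-8 - (2)·1.0000) / (3) = -3.3333
Iteration 2:
  p = (-1 - (4)·-3.3333) / (6) = 2.0555
  q = (-8 - (2)·-0.8333) / (3) = -2.1111
Iteration 3:
  p = (-1 - (4)·-2.1111) / (6) = 1.2407
  q = (-8 - (2)·2.0555) / (3) = -4.0370
Residual b − A·x = (7.7038, 1.6296); ∞-norm = 7.7038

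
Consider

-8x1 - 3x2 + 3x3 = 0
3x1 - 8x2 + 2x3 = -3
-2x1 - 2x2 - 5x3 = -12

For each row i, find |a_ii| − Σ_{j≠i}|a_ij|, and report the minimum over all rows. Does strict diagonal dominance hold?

row 1: |-8| − (3+3) = 2
row 2: |-8| − (3+2) = 3
row 3: |-5| − (2+2) = 1
minimum over rows = 1 → strictly diagonally dominant (convergence guaranteed)

1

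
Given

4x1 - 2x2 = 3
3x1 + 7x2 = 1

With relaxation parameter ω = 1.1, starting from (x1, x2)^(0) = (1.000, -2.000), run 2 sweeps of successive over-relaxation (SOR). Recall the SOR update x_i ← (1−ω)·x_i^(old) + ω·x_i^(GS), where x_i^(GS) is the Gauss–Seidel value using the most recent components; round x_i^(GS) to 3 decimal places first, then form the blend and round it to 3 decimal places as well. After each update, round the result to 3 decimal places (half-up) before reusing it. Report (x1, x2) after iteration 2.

Iteration 1:
  x1: GS value = (3 - (-2)·-2.000) / (4) = -0.250;  x1 ← (1−ω)·1.000 + ω·-0.250 = -0.375
  x2: GS value = (1 - (3)·-0.375) / (7) = 0.304;  x2 ← (1−ω)·-2.000 + ω·0.304 = 0.534
Iteration 2:
  x1: GS value = (3 - (-2)·0.534) / (4) = 1.017;  x1 ← (1−ω)·-0.375 + ω·1.017 = 1.156
  x2: GS value = (1 - (3)·1.156) / (7) = -0.353;  x2 ← (1−ω)·0.534 + ω·-0.353 = -0.442

(1.156, -0.442)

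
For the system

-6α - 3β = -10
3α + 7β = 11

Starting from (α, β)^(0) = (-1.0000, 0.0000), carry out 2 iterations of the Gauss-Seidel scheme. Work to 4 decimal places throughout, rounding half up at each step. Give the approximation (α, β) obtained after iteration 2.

Iteration 1:
  α = (-10 - (-3)·0.0000) / (-6) = 1.6667
  β = (11 - (3)·1.6667) / (7) = 0.8571
Iteration 2:
  α = (-10 - (-3)·0.8571) / (-6) = 1.2381
  β = (11 - (3)·1.2381) / (7) = 1.0408

(1.2381, 1.0408)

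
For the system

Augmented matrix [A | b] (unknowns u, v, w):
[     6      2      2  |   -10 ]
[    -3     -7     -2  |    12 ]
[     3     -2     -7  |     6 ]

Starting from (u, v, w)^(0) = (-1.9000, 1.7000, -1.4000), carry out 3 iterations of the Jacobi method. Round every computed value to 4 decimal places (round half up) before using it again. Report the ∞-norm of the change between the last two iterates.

0.6184

Iteration 1:
  u = (-10 - (2)·1.7000 - (2)·-1.4000) / (6) = -1.7667
  v = (12 - (-3)·-1.9000 - (-2)·-1.4000) / (-7) = -0.5000
  w = (6 - (3)·-1.9000 - (-2)·1.7000) / (-7) = -2.1571
Iteration 2:
  u = (-10 - (2)·-0.5000 - (2)·-2.1571) / (6) = -0.7810
  v = (12 - (-3)·-1.7667 - (-2)·-2.1571) / (-7) = -0.3408
  w = (6 - (3)·-1.7667 - (-2)·-0.5000) / (-7) = -1.4714
Iteration 3:
  u = (-10 - (2)·-0.3408 - (2)·-1.4714) / (6) = -1.0626
  v = (12 - (-3)·-0.7810 - (-2)·-1.4714) / (-7) = -0.9592
  w = (6 - (3)·-0.7810 - (-2)·-0.3408) / (-7) = -1.0945
Change: (-0.2816, -0.6184, 0.3769) → max |·| = 0.6184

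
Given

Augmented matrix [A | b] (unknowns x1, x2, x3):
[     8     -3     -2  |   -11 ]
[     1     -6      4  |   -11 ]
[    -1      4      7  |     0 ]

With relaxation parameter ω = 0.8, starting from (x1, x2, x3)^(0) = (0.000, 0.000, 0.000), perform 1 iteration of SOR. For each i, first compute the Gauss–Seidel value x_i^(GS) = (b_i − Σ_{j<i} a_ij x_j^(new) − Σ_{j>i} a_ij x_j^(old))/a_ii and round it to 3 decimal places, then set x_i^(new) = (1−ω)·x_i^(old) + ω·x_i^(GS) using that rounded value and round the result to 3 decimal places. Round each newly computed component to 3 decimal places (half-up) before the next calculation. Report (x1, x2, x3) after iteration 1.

(-1.100, 1.320, -0.729)

Iteration 1:
  x1: GS value = (-11 - (-3)·0.000 - (-2)·0.000) / (8) = -1.375;  x1 ← (1−ω)·0.000 + ω·-1.375 = -1.100
  x2: GS value = (-11 - (1)·-1.100 - (4)·0.000) / (-6) = 1.650;  x2 ← (1−ω)·0.000 + ω·1.650 = 1.320
  x3: GS value = (0 - (-1)·-1.100 - (4)·1.320) / (7) = -0.911;  x3 ← (1−ω)·0.000 + ω·-0.911 = -0.729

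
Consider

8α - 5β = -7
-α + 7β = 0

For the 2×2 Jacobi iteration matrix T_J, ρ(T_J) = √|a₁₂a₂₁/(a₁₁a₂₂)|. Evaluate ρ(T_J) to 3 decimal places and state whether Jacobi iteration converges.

0.299

a₁₂a₂₁/(a₁₁a₂₂) = (-5)·(-1) / ((8)·(7)) = 0.089286
ρ = √|0.089286| = √0.089286 = 0.299
ρ < 1, so Jacobi converges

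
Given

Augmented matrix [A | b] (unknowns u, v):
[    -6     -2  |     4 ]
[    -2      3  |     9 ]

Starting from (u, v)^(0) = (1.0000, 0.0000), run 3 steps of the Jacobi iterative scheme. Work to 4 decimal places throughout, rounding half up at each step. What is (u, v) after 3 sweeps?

Iteration 1:
  u = (4 - (-2)·0.0000) / (-6) = -0.6667
  v = (9 - (-2)·1.0000) / (3) = 3.6667
Iteration 2:
  u = (4 - (-2)·3.6667) / (-6) = -1.8889
  v = (9 - (-2)·-0.6667) / (3) = 2.5555
Iteration 3:
  u = (4 - (-2)·2.5555) / (-6) = -1.5185
  v = (9 - (-2)·-1.8889) / (3) = 1.7407

(-1.5185, 1.7407)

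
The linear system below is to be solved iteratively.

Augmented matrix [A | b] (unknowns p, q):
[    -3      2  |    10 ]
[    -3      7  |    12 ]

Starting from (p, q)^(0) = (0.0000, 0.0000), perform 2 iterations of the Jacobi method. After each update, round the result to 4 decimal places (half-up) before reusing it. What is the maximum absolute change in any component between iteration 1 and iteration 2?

1.4286

Iteration 1:
  p = (10 - (2)·0.0000) / (-3) = -3.3333
  q = (12 - (-3)·0.0000) / (7) = 1.7143
Iteration 2:
  p = (10 - (2)·1.7143) / (-3) = -2.1905
  q = (12 - (-3)·-3.3333) / (7) = 0.2857
Change: (1.1428, -1.4286) → max |·| = 1.4286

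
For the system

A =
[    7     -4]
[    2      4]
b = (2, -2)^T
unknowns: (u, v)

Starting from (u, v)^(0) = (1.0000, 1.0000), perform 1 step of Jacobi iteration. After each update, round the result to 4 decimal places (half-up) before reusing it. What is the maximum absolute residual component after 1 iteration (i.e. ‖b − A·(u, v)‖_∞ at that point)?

7.9997

Iteration 1:
  u = (2 - (-4)·1.0000) / (7) = 0.8571
  v = (-2 - (2)·1.0000) / (4) = -1.0000
Residual b − A·x = (-7.9997, 0.2858); ∞-norm = 7.9997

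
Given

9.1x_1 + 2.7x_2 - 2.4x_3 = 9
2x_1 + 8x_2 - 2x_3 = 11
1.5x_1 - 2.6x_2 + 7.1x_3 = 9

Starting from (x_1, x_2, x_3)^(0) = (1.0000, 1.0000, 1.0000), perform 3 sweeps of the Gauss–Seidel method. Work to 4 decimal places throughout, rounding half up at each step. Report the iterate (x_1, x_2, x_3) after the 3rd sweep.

(0.9638, 1.5377, 1.6271)

Iteration 1:
  x_1 = (9 - (2.7)·1.0000 - (-2.4)·1.0000) / (9.1) = 0.9560
  x_2 = (11 - (2)·0.9560 - (-2)·1.0000) / (8) = 1.3860
  x_3 = (9 - (1.5)·0.9560 - (-2.6)·1.3860) / (7.1) = 1.5732
Iteration 2:
  x_1 = (9 - (2.7)·1.3860 - (-2.4)·1.5732) / (9.1) = 0.9927
  x_2 = (11 - (2)·0.9927 - (-2)·1.5732) / (8) = 1.5201
  x_3 = (9 - (1.5)·0.9927 - (-2.6)·1.5201) / (7.1) = 1.6145
Iteration 3:
  x_1 = (9 - (2.7)·1.5201 - (-2.4)·1.6145) / (9.1) = 0.9638
  x_2 = (11 - (2)·0.9638 - (-2)·1.6145) / (8) = 1.5377
  x_3 = (9 - (1.5)·0.9638 - (-2.6)·1.5377) / (7.1) = 1.6271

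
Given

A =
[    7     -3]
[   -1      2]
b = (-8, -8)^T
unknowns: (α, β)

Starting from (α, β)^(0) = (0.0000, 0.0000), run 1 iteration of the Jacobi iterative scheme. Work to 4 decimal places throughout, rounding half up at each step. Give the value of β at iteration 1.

-4.0000

Iteration 1:
  α = (-8 - (-3)·0.0000) / (7) = -1.1429
  β = (-8 - (-1)·0.0000) / (2) = -4.0000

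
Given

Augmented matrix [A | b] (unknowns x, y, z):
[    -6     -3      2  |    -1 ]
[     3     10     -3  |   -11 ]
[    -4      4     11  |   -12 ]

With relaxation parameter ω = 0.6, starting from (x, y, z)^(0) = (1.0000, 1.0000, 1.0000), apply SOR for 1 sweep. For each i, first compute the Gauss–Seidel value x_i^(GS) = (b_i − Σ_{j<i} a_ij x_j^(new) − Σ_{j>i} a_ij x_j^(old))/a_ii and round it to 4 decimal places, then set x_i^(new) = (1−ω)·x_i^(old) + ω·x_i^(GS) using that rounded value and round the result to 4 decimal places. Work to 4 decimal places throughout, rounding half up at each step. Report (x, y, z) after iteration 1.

(0.4000, -0.1520, -0.1341)

Iteration 1:
  x: GS value = (-1 - (-3)·1.0000 - (2)·1.0000) / (-6) = 0.0000;  x ← (1−ω)·1.0000 + ω·0.0000 = 0.4000
  y: GS value = (-11 - (3)·0.4000 - (-3)·1.0000) / (10) = -0.9200;  y ← (1−ω)·1.0000 + ω·-0.9200 = -0.1520
  z: GS value = (-12 - (-4)·0.4000 - (4)·-0.1520) / (11) = -0.8902;  z ← (1−ω)·1.0000 + ω·-0.8902 = -0.1341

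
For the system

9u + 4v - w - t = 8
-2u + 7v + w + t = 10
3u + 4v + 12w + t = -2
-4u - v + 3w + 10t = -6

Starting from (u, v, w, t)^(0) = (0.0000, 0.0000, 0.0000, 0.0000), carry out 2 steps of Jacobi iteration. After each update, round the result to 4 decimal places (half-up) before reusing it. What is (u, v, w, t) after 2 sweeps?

Iteration 1:
  u = (8 - (4)·0.0000 - (-1)·0.0000 - (-1)·0.0000) / (9) = 0.8889
  v = (10 - (-2)·0.0000 - (1)·0.0000 - (1)·0.0000) / (7) = 1.4286
  w = (-2 - (3)·0.0000 - (4)·0.0000 - (1)·0.0000) / (12) = -0.1667
  t = (-6 - (-4)·0.0000 - (-1)·0.0000 - (3)·0.0000) / (10) = -0.6000
Iteration 2:
  u = (8 - (4)·1.4286 - (-1)·-0.1667 - (-1)·-0.6000) / (9) = 0.1688
  v = (10 - (-2)·0.8889 - (1)·-0.1667 - (1)·-0.6000) / (7) = 1.7921
  w = (-2 - (3)·0.8889 - (4)·1.4286 - (1)·-0.6000) / (12) = -0.8151
  t = (-6 - (-4)·0.8889 - (-1)·1.4286 - (3)·-0.1667) / (10) = -0.0516

(0.1688, 1.7921, -0.8151, -0.0516)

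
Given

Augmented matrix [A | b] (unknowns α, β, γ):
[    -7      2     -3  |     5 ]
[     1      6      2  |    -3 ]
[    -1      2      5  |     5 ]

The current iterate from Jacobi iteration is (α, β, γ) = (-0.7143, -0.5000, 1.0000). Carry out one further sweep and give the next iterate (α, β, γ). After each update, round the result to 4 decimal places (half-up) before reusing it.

One sweep:
  α = (5 - (2)·-0.5000 - (-3)·1.0000) / (-7) = -1.2857
  β = (-3 - (1)·-0.7143 - (2)·1.0000) / (6) = -0.7143
  γ = (5 - (-1)·-0.7143 - (2)·-0.5000) / (5) = 1.0571

(-1.2857, -0.7143, 1.0571)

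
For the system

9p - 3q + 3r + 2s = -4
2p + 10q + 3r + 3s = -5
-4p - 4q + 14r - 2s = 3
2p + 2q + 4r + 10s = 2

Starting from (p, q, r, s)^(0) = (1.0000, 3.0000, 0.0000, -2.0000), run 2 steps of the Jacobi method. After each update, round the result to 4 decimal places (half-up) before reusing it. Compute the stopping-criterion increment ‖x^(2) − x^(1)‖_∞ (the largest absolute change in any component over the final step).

1.7016

Iteration 1:
  p = (-4 - (-3)·3.0000 - (3)·0.0000 - (2)·-2.0000) / (9) = 1.0000
  q = (-5 - (2)·1.0000 - (3)·0.0000 - (3)·-2.0000) / (10) = -0.1000
  r = (3 - (-4)·1.0000 - (-4)·3.0000 - (-2)·-2.0000) / (14) = 1.0714
  s = (2 - (2)·1.0000 - (2)·3.0000 - (4)·0.0000) / (10) = -0.6000
Iteration 2:
  p = (-4 - (-3)·-0.1000 - (3)·1.0714 - (2)·-0.6000) / (9) = -0.7016
  q = (-5 - (2)·1.0000 - (3)·1.0714 - (3)·-0.6000) / (10) = -0.8414
  r = (3 - (-4)·1.0000 - (-4)·-0.1000 - (-2)·-0.6000) / (14) = 0.3857
  s = (2 - (2)·1.0000 - (2)·-0.1000 - (4)·1.0714) / (10) = -0.4086
Change: (-1.7016, -0.7414, -0.6857, 0.1914) → max |·| = 1.7016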